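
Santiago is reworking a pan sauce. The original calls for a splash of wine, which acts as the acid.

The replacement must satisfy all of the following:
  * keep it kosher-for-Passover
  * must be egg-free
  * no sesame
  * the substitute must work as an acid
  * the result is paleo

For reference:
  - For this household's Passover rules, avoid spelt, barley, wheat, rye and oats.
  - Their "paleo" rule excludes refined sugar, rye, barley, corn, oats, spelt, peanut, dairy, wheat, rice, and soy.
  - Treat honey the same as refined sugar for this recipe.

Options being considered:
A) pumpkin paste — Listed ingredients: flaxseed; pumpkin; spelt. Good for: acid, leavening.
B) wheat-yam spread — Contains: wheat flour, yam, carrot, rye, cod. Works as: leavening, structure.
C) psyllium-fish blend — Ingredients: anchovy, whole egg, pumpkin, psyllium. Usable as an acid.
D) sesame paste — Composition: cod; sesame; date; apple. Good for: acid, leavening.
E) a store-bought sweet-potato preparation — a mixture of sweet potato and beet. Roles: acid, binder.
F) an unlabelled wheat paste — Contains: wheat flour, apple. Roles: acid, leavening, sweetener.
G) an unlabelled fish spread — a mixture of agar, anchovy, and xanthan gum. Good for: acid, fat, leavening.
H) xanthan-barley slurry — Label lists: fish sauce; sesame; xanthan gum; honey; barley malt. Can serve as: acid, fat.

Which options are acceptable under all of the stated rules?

A: has spelt, so not kosher-for-Passover; has spelt, so not paleo — out
B: not usable as an acid; has rye, so not kosher-for-Passover (and 1 more) — no
C: has whole egg, so not egg-free — reject
D: has sesame, so not sesame-free — no
E: paleo, no sesame — OK
F: has wheat flour, so not kosher-for-Passover; has wheat flour, so not paleo — out
G: works as an acid, no sesame, no egg — valid
H: has barley malt, so not kosher-for-Passover; has barley malt, so not paleo (and 1 more) — no

E, G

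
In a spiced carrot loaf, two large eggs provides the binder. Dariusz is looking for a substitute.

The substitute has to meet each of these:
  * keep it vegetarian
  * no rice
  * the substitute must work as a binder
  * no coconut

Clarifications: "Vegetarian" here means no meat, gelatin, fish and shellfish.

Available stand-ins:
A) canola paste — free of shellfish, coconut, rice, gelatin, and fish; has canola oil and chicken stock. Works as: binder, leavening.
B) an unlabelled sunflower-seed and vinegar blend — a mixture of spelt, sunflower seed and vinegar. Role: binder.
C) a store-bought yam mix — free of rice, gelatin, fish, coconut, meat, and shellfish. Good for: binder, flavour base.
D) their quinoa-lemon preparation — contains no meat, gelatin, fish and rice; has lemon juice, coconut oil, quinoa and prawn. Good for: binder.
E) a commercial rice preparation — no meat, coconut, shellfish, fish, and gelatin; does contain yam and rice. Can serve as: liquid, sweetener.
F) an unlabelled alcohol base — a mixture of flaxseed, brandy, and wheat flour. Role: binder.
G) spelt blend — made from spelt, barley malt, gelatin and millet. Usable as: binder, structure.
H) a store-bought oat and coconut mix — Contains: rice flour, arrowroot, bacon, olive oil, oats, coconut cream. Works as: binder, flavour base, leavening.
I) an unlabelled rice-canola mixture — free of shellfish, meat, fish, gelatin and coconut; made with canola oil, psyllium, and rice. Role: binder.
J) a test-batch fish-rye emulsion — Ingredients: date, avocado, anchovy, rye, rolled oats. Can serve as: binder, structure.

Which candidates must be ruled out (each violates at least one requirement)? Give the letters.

A: has chicken stock, so not vegetarian — no
B: only spelt, sunflower seed and vinegar; none excluded — OK
C: no coconut, no rice — valid
D: has prawn, so not vegetarian; has coconut oil, so not coconut-free — no
E: not usable as a binder; has rice, so not rice-free — reject
F: only brandy, wheat flour, and flaxseed; none excluded — valid
G: has gelatin, so not vegetarian — no
H: has bacon, so not vegetarian; has coconut cream, so not coconut-free (and 1 more) — out
I: has rice, so not rice-free — no
J: has anchovy, so not vegetarian — no

A, D, E, G, H, I, J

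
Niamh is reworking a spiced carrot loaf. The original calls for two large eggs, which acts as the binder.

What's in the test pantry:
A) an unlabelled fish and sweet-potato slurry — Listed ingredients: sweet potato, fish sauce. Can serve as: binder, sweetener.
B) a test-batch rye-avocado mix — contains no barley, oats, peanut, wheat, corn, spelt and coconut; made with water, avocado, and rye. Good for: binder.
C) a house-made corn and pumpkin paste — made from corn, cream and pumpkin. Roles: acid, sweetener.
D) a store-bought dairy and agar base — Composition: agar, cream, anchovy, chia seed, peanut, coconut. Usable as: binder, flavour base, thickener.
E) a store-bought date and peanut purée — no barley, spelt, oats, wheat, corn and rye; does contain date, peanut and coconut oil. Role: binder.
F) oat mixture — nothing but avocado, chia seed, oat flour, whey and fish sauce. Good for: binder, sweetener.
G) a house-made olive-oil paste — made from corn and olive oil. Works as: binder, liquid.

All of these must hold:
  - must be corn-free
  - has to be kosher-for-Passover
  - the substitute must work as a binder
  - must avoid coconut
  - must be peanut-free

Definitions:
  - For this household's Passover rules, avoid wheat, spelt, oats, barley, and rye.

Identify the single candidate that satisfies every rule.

A

A: only fish sauce and sweet potato; none excluded — OK
B: has rye, so not kosher-for-Passover — out
C: not usable as a binder; has corn, so not corn-free — reject
D: has coconut, so not coconut-free; has peanut, so not peanut-free — no
E: has coconut oil, so not coconut-free; has peanut, so not peanut-free — out
F: has oat flour, so not kosher-for-Passover — reject
G: has corn, so not corn-free — reject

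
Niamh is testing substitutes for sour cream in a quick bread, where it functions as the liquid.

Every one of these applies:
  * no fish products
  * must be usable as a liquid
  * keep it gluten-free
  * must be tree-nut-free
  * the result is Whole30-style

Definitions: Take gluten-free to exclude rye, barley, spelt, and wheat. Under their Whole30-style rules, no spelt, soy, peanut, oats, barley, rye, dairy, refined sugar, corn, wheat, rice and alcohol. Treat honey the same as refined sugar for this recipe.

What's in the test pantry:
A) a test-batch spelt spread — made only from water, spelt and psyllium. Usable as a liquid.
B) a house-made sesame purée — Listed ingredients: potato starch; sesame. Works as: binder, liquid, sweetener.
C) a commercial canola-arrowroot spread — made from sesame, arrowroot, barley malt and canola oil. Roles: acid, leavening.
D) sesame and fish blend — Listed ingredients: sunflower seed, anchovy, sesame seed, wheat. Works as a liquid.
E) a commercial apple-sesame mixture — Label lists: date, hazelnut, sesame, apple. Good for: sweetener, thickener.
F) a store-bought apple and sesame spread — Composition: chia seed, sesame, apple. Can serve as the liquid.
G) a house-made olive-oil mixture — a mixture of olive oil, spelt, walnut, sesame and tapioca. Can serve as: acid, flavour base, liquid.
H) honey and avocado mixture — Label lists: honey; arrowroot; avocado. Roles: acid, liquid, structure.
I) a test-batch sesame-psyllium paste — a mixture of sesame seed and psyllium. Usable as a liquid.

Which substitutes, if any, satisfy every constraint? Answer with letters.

A: has spelt, so not gluten-free; has spelt, so not Whole30-style — reject
B: nothing on the exclusion list — valid
C: not usable as a liquid; has barley malt, so not gluten-free (and 1 more) — reject
D: has wheat, so not gluten-free; has wheat, so not Whole30-style (and 1 more) — out
E: not usable as a liquid; has hazelnut, so not tree-nut-free — no
F: nothing on the exclusion list — valid
G: has spelt, so not gluten-free; has spelt, so not Whole30-style (and 1 more) — out
H: has honey, so not Whole30-style — reject
I: every rule checks out — valid

B, F, I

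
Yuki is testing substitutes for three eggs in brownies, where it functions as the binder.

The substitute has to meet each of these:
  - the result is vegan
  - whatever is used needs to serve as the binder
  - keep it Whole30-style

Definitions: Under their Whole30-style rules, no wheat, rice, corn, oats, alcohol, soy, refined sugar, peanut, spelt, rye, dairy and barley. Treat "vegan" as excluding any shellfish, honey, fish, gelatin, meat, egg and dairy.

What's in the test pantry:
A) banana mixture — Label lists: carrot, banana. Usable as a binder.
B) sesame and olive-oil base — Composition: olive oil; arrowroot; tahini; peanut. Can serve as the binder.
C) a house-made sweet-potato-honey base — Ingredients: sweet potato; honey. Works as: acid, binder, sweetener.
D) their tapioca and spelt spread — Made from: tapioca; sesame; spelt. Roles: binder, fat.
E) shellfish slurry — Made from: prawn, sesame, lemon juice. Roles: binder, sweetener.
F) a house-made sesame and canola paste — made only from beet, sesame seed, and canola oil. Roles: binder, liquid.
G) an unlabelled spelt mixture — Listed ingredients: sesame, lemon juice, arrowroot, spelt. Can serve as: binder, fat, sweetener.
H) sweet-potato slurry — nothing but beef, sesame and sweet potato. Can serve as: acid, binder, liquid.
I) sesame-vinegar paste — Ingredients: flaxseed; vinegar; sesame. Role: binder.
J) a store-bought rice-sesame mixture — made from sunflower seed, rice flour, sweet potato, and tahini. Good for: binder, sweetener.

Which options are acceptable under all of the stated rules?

A: only carrot and banana; none excluded — OK
B: has peanut, so not Whole30-style — reject
C: has honey, so not vegan — reject
D: has spelt, so not Whole30-style — reject
E: has prawn, so not vegan — out
F: every rule checks out — keep
G: has spelt, so not Whole30-style — reject
H: has beef, so not vegan — no
I: only sesame, vinegar, and flaxseed; none excluded — valid
J: has rice flour, so not Whole30-style — reject

A, F, I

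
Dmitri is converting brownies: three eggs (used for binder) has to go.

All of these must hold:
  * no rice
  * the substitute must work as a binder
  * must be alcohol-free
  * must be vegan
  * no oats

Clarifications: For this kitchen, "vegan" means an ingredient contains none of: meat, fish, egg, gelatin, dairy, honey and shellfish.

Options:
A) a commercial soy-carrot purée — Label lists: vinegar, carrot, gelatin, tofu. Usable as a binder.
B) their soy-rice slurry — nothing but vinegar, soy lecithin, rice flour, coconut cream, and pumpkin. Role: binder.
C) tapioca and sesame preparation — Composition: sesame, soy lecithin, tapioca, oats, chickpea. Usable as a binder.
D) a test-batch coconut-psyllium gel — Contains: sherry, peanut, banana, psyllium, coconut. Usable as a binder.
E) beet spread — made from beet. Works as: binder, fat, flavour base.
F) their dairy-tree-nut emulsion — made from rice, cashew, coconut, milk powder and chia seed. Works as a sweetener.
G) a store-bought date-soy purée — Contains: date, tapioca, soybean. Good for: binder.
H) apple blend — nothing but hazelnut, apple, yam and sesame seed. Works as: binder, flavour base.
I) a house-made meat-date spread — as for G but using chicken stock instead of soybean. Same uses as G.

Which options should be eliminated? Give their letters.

A, B, C, D, F, I

A: has gelatin, so not vegan — out
B: has rice flour, so not rice-free — no
C: has oats, so not oat-free — reject
D: has sherry, so not alcohol-free — no
E: all constraints satisfied — OK
F: not usable as a binder; has milk powder, so not vegan (and 1 more) — reject
G: works as a binder, no rice, no alcohol — valid
H: no rice, no alcohol — valid
I: has chicken stock, so not vegan — reject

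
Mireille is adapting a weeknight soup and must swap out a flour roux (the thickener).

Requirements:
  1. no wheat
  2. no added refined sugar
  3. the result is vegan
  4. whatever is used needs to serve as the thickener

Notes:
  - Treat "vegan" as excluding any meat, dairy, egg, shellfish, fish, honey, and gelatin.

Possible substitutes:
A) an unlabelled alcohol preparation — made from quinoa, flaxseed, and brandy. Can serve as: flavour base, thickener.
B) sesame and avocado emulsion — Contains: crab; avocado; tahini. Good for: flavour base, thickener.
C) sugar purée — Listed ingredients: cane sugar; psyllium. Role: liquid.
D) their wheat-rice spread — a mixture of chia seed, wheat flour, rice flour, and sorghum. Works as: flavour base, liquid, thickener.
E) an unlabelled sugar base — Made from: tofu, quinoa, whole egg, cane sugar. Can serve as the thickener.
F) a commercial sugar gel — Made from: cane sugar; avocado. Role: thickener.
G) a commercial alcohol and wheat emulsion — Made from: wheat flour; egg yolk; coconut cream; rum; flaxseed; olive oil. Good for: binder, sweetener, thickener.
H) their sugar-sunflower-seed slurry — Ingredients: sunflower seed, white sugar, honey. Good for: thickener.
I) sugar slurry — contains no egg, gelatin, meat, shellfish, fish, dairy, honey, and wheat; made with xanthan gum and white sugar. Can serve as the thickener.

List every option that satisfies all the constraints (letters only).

A: all constraints satisfied — keep
B: has crab, so not vegan — no
C: not usable as a thickener; has cane sugar, so not no-added-sugar — no
D: has wheat flour, so not wheat-free — reject
E: has whole egg, so not vegan; has cane sugar, so not no-added-sugar — no
F: has cane sugar, so not no-added-sugar — out
G: has egg yolk, so not vegan; has wheat flour, so not wheat-free — reject
H: has honey, so not vegan; has white sugar, so not no-added-sugar — reject
I: has white sugar, so not no-added-sugar — no

A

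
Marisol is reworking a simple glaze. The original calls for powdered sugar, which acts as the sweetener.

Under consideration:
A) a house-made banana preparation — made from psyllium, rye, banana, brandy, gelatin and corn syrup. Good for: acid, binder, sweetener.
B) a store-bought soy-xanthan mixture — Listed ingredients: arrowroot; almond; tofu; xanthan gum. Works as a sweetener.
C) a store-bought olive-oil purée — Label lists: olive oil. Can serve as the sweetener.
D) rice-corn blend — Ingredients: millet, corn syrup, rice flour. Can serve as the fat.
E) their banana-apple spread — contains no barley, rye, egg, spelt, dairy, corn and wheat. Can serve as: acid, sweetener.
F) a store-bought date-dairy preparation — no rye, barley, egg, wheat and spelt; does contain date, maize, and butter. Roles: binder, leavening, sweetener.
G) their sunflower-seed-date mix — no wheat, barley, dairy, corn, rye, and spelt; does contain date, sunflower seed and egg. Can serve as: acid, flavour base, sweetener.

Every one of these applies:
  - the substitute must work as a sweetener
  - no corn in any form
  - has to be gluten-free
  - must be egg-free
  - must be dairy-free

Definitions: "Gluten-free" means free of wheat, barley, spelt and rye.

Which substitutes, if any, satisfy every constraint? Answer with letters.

B, C, E

A: has rye, so not gluten-free; has corn syrup, so not corn-free — no
B: nothing on the exclusion list — keep
C: only olive oil; none excluded — keep
D: not usable as a sweetener; has corn syrup, so not corn-free — out
E: gluten-free, no egg — valid
F: has maize, so not corn-free; has butter, so not dairy-free — reject
G: has egg, so not egg-free — out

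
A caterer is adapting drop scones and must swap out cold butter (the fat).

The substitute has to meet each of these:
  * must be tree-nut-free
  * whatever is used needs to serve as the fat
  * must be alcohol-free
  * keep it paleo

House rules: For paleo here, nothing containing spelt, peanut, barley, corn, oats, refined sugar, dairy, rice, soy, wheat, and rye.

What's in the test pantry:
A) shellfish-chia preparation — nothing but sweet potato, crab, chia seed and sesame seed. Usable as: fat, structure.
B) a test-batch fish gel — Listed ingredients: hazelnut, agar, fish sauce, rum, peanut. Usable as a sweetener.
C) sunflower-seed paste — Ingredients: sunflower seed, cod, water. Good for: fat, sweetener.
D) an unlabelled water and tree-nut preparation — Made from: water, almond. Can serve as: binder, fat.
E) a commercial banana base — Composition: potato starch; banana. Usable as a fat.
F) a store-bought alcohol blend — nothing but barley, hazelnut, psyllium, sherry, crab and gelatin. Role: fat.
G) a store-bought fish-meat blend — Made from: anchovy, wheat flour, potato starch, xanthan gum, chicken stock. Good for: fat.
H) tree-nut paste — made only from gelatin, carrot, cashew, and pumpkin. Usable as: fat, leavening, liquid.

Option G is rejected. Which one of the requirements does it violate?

usable as a fat: satisfied
paleo: has wheat flour — fails
tree-nut-free: satisfied
alcohol-free: satisfied

paleo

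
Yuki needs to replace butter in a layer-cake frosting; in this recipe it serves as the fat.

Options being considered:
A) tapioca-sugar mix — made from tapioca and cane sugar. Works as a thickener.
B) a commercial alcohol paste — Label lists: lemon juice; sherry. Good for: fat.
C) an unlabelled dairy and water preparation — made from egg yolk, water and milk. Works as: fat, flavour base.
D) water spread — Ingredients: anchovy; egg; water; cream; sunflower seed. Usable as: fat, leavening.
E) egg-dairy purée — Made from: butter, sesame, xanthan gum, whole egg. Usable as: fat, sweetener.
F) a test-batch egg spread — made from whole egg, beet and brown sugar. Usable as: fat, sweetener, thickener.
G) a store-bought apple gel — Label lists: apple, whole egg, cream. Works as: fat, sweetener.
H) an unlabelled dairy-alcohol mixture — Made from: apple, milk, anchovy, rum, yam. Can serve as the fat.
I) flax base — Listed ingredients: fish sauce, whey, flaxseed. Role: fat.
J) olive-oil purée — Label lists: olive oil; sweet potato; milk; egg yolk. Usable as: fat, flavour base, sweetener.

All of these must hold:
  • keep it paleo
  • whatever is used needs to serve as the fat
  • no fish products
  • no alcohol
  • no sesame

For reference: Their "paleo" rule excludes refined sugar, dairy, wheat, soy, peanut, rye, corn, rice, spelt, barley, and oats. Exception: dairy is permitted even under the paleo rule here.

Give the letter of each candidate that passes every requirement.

C, G, J

A: not usable as a fat; has cane sugar, so not paleo — no
B: has sherry, so not alcohol-free — no
C: dairy is permitted under the paleo carve-out; nothing else excluded — keep
D: has anchovy, so not fish-free — reject
E: has sesame, so not sesame-free — no
F: has brown sugar, so not paleo — no
G: dairy is permitted under the paleo carve-out; nothing else excluded — OK
H: has rum, so not alcohol-free; has anchovy, so not fish-free — reject
I: has fish sauce, so not fish-free — out
J: dairy is permitted under the paleo carve-out; nothing else excluded — valid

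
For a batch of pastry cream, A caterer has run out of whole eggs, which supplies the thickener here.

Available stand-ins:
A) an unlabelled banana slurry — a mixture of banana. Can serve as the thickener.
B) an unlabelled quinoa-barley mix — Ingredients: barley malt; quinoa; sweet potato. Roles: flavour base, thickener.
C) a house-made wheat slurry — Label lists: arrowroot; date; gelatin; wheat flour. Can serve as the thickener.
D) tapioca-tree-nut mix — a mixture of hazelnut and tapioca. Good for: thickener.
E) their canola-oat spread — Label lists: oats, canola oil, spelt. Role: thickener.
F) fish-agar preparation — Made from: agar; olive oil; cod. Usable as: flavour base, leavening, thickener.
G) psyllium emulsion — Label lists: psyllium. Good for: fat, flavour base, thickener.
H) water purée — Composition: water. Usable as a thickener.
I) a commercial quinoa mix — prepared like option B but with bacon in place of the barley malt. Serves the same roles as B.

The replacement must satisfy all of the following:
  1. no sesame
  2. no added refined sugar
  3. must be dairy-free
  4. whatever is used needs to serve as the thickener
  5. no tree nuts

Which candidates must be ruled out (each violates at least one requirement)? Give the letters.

A: no sesame, no dairy — OK
B: no refined sugar, no sesame — OK
C: no dairy, no refined sugar — OK
D: has hazelnut, so not tree-nut-free — no
E: works as a thickener, no sesame, no dairy — OK
F: all constraints satisfied — valid
G: no refined sugar, no dairy — valid
H: nothing on the exclusion list — OK
I: only bacon, sweet potato and quinoa; none excluded — keep

D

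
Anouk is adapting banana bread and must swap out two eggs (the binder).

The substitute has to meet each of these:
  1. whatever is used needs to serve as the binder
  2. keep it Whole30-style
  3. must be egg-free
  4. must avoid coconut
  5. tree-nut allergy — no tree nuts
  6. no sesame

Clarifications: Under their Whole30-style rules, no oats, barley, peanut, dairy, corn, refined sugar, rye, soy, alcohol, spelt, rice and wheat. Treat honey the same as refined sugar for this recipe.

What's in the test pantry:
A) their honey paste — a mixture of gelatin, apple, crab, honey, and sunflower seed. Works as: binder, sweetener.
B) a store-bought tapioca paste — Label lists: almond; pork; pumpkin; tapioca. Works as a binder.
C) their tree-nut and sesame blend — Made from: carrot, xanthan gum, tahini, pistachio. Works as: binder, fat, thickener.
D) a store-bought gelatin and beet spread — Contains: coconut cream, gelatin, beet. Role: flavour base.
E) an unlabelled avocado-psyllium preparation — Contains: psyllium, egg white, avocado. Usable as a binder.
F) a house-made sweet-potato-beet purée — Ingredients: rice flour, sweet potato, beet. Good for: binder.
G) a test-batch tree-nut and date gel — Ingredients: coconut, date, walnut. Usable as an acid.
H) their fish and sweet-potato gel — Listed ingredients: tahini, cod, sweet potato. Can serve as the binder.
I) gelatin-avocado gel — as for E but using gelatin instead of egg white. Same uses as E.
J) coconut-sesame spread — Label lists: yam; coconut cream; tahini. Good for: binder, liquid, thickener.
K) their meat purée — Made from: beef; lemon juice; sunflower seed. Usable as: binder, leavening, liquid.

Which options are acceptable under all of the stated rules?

I, K

A: has honey, so not Whole30-style — out
B: has almond, so not tree-nut-free — no
C: has pistachio, so not tree-nut-free; has tahini, so not sesame-free — no
D: not usable as a binder; has coconut cream, so not coconut-free — out
E: has egg white, so not egg-free — no
F: has rice flour, so not Whole30-style — out
G: not usable as a binder; has walnut, so not tree-nut-free (and 1 more) — out
H: has tahini, so not sesame-free — reject
I: works as a binder, no sesame, no coconut — keep
J: has tahini, so not sesame-free; has coconut cream, so not coconut-free — no
K: nothing on the exclusion list — OK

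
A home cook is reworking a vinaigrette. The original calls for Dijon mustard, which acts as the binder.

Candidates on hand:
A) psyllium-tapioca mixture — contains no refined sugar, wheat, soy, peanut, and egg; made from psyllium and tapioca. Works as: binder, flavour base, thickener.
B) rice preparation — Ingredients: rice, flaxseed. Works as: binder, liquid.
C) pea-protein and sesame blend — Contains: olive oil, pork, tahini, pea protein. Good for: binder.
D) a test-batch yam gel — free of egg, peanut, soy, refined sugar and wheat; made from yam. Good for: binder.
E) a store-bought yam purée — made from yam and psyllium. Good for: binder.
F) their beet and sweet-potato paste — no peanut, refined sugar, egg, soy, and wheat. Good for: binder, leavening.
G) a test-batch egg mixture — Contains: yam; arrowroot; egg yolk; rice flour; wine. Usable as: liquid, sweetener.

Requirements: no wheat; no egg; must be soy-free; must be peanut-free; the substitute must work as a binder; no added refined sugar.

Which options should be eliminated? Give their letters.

A: all constraints satisfied — valid
B: no wheat, no soy — valid
C: no wheat, no peanut — valid
D: no soy, no egg — valid
E: nothing on the exclusion list — valid
F: works as a binder, no egg, no peanut — valid
G: not usable as a binder; has egg yolk, so not egg-free — reject

G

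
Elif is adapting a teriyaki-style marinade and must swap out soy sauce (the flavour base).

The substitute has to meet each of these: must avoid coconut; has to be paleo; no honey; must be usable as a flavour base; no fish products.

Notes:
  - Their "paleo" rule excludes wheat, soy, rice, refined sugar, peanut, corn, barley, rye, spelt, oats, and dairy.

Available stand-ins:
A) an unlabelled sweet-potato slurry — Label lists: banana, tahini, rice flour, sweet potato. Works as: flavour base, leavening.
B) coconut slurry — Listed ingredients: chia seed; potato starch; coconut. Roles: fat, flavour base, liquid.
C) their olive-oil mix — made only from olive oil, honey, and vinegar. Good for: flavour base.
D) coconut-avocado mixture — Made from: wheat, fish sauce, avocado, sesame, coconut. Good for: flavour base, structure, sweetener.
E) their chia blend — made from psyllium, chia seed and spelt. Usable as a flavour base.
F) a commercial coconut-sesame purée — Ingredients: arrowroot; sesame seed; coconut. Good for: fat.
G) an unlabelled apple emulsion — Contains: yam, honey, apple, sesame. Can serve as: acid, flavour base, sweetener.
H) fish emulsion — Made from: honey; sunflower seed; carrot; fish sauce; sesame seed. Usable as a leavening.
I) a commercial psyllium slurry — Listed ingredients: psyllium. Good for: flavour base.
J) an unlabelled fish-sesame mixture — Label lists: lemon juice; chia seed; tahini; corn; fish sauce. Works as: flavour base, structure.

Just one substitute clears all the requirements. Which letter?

I

A: has rice flour, so not paleo — out
B: has coconut, so not coconut-free — out
C: has honey, so not honey-free — reject
D: has wheat, so not paleo; has coconut, so not coconut-free (and 1 more) — no
E: has spelt, so not paleo — reject
F: not usable as a flavour base; has coconut, so not coconut-free — reject
G: has honey, so not honey-free — no
H: not usable as a flavour base; has honey, so not honey-free (and 1 more) — out
I: nothing on the exclusion list — OK
J: has corn, so not paleo; has fish sauce, so not fish-free — no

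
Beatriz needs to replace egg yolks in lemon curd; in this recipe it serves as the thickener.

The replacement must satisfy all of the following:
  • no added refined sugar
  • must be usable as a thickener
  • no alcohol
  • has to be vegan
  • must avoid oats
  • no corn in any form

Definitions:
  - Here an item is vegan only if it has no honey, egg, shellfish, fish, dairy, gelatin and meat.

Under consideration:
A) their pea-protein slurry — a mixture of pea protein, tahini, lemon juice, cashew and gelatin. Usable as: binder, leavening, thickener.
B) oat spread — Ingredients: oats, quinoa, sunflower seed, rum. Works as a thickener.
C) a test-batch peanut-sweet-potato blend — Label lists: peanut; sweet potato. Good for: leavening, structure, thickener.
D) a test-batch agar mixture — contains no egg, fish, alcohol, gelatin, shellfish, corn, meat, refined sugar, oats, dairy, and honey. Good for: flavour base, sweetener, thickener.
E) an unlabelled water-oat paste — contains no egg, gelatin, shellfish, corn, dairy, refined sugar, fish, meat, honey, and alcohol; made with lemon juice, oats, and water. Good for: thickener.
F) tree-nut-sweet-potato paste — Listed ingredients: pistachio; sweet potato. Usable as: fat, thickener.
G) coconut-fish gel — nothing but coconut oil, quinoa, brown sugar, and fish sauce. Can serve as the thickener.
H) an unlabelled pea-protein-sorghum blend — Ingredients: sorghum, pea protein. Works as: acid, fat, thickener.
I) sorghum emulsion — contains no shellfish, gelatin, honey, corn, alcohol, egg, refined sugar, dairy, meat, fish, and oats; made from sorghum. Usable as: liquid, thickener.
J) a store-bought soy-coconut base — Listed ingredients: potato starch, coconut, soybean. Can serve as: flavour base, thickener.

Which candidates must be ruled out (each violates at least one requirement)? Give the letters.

A, B, E, G

A: has gelatin, so not vegan — out
B: has rum, so not alcohol-free; has oats, so not oat-free — no
C: nothing on the exclusion list — OK
D: all constraints satisfied — OK
E: has oats, so not oat-free — out
F: only pistachio and sweet potato; none excluded — OK
G: has fish sauce, so not vegan; has brown sugar, so not no-added-sugar — no
H: every rule checks out — valid
I: every rule checks out — keep
J: no oats, no corn — OK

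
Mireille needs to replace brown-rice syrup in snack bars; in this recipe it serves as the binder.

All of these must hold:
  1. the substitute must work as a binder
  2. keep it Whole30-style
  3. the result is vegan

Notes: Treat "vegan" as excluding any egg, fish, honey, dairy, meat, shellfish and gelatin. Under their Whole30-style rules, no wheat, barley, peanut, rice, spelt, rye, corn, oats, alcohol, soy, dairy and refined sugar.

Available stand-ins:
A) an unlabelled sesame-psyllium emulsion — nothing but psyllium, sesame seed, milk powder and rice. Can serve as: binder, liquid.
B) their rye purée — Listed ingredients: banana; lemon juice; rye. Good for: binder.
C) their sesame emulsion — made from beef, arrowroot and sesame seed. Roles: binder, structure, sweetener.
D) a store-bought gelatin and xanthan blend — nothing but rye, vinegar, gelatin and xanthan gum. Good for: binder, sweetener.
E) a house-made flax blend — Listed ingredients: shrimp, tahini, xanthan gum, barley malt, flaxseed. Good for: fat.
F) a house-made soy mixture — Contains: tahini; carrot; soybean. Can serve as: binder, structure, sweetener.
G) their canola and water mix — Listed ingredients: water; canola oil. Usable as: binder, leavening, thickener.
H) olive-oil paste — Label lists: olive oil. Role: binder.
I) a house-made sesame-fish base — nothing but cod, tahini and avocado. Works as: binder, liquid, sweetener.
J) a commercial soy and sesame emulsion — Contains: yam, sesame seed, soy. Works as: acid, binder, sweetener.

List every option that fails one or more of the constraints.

A, B, C, D, E, F, I, J

A: has milk powder, so not vegan; has milk powder, so not Whole30-style — reject
B: has rye, so not Whole30-style — no
C: has beef, so not vegan — out
D: has gelatin, so not vegan; has rye, so not Whole30-style — no
E: not usable as a binder; has shrimp, so not vegan (and 1 more) — out
F: has soybean, so not Whole30-style — no
G: works as a binder, Whole30-style, vegan — valid
H: works as a binder, Whole30-style, vegan — keep
I: has cod, so not vegan — out
J: has soy, so not Whole30-style — no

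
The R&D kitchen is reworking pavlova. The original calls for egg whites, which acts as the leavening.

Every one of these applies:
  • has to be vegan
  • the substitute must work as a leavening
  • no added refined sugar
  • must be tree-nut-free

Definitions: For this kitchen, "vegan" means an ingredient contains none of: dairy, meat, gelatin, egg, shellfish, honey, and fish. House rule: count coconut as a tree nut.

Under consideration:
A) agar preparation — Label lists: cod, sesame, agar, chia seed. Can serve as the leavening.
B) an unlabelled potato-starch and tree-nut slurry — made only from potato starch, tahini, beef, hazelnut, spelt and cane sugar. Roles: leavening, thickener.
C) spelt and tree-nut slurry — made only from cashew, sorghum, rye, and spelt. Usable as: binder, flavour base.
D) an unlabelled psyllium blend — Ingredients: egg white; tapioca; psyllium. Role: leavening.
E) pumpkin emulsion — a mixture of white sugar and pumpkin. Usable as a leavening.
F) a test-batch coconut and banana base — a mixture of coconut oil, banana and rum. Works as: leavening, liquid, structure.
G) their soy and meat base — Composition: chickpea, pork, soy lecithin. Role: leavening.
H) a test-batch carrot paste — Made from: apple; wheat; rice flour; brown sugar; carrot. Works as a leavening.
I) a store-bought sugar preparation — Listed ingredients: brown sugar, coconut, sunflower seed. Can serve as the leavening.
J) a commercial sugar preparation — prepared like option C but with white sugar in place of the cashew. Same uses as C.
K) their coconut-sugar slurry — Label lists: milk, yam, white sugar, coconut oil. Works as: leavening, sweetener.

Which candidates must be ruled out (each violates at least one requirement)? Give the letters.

A: has cod, so not vegan — no
B: has beef, so not vegan; has cane sugar, so not no-added-sugar (and 1 more) — no
C: not usable as a leavening; has cashew, so not tree-nut-free — no
D: has egg white, so not vegan — out
E: has white sugar, so not no-added-sugar — out
F: has coconut oil, so not tree-nut-free — out
G: has pork, so not vegan — no
H: has brown sugar, so not no-added-sugar — reject
I: has brown sugar, so not no-added-sugar; has coconut, so not tree-nut-free — reject
J: not usable as a leavening; has white sugar, so not no-added-sugar — no
K: has milk, so not vegan; has white sugar, so not no-added-sugar (and 1 more) — out

A, B, C, D, E, F, G, H, I, J, K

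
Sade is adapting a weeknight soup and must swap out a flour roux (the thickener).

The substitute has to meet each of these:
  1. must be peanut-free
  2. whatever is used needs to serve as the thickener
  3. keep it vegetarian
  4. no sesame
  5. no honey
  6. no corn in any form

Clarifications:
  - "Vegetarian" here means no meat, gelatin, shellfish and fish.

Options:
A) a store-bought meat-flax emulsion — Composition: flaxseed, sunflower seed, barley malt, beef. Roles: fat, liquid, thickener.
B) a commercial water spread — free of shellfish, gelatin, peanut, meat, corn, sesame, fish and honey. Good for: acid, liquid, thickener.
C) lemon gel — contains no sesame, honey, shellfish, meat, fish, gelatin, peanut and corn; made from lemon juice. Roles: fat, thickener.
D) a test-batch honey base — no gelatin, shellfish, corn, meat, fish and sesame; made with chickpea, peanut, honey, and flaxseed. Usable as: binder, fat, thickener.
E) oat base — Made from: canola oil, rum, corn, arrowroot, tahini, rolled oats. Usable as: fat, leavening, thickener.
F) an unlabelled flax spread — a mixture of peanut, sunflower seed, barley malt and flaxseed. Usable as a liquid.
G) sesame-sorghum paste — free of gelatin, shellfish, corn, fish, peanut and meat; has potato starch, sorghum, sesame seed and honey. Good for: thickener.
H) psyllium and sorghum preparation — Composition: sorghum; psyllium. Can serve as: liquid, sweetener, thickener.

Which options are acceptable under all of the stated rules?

B, C, H

A: has beef, so not vegetarian — out
B: works as a thickener, vegetarian, no sesame — OK
C: nothing on the exclusion list — keep
D: has honey, so not honey-free; has peanut, so not peanut-free — out
E: has corn, so not corn-free; has tahini, so not sesame-free — reject
F: not usable as a thickener; has peanut, so not peanut-free — out
G: has honey, so not honey-free; has sesame seed, so not sesame-free — reject
H: every rule checks out — OK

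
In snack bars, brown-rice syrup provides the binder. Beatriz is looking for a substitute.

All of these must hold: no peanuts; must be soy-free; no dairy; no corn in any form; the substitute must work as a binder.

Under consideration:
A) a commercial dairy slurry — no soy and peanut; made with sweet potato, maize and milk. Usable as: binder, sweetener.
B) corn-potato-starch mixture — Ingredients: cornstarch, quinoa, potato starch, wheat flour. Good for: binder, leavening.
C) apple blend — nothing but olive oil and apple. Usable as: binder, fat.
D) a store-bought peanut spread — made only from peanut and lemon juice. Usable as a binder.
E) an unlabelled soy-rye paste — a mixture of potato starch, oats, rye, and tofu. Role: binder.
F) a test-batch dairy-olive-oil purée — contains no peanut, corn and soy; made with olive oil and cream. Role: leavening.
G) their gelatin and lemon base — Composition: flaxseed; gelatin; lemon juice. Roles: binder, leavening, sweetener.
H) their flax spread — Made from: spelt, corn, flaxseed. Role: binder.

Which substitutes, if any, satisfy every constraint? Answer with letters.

A: has milk, so not dairy-free; has maize, so not corn-free — out
B: has cornstarch, so not corn-free — no
C: no soy, no corn — keep
D: has peanut, so not peanut-free — reject
E: has tofu, so not soy-free — no
F: not usable as a binder; has cream, so not dairy-free — reject
G: no dairy, no peanut — valid
H: has corn, so not corn-free — reject

C, G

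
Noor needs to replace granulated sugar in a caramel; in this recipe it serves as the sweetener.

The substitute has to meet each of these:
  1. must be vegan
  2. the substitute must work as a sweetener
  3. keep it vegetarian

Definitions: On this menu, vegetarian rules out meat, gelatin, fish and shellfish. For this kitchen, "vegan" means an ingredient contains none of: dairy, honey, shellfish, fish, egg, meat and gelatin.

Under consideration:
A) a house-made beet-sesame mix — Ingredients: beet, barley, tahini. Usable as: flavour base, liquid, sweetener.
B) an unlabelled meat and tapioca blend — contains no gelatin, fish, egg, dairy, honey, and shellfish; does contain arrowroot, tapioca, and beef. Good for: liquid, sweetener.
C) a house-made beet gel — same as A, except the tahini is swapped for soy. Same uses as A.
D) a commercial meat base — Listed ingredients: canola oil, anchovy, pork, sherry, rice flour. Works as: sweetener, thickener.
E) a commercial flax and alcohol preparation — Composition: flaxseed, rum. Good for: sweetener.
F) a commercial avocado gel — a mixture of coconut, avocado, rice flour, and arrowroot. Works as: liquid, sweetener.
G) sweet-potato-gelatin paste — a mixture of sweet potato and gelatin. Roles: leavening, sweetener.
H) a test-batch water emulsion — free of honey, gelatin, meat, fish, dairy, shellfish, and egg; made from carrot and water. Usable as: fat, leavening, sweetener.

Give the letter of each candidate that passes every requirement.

A, C, E, F, H

A: only barley, tahini, and beet; none excluded — valid
B: has beef, so not vegetarian; has beef, so not vegan — reject
C: every rule checks out — OK
D: has anchovy, so not vegetarian; has anchovy, so not vegan — out
E: all constraints satisfied — OK
F: works as a sweetener, vegan, vegetarian — keep
G: has gelatin, so not vegetarian; has gelatin, so not vegan — out
H: vegan, vegetarian — valid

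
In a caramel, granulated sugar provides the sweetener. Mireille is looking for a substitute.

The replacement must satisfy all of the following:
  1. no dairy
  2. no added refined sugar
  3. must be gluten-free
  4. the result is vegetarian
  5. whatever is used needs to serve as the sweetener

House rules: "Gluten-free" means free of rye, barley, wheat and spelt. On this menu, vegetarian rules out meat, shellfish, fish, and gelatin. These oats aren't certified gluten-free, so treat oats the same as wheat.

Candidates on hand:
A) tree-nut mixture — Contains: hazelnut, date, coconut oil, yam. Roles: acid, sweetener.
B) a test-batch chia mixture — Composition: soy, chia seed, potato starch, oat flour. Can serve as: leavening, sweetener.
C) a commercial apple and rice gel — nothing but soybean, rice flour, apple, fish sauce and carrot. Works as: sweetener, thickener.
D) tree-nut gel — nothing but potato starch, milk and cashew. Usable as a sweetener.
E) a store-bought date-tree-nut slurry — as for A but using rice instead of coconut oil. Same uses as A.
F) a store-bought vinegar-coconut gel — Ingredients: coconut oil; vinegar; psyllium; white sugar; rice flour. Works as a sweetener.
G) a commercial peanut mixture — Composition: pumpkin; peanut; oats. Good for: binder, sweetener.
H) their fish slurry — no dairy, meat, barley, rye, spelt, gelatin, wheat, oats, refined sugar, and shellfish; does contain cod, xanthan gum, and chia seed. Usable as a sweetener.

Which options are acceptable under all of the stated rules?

A, E

A: works as a sweetener, gluten-free, no refined sugar — keep
B: has oat flour, so not gluten-free — out
C: has fish sauce, so not vegetarian — reject
D: has milk, so not dairy-free — no
E: works as a sweetener, vegetarian, no dairy — keep
F: has white sugar, so not no-added-sugar — no
G: has oats, so not gluten-free — reject
H: has cod, so not vegetarian — no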